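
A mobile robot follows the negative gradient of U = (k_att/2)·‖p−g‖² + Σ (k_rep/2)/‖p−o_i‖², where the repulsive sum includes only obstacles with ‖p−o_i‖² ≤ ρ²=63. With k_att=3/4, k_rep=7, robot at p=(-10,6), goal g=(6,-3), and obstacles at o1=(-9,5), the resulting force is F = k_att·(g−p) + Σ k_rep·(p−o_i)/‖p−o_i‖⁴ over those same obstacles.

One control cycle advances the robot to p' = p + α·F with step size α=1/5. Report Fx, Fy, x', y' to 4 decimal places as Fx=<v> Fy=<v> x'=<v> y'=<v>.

F_att = 3/4·(g−p) = 3/4·(16,-9) = (12.0000,-6.7500)
o1: d²=2 ≤ ρ²=63; F_rep = 7·(-1,1)/2² = (-1.7500,1.7500)
F = F_att + ΣF_rep = (10.2500,-5.0000)
p' = p + 1/5·F = (-7.9500,5.0000)

Fx=10.2500 Fy=-5.0000 x'=-7.9500 y'=5.0000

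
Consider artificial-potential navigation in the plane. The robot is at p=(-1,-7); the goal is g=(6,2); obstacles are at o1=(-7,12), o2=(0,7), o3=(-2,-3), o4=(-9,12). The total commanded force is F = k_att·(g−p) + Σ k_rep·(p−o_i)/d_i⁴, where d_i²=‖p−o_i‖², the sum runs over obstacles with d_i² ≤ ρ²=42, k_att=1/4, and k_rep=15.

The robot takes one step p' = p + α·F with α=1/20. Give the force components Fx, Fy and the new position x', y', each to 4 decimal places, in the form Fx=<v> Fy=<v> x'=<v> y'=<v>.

Fx=1.8019 Fy=2.0424 x'=-0.9099 y'=-6.8979

F_att = 1/4·(g−p) = 1/4·(7,9) = (1.7500,2.2500)
o1: d²=397 > ρ²=42 → inactive
o2: d²=197 > ρ²=42 → inactive
o3: d²=17 ≤ ρ²=42; F_rep = 15·(1,-4)/17² = (0.0519,-0.2076)
o4: d²=425 > ρ²=42 → inactive
F = F_att + ΣF_rep = (1.8019,2.0424)
p' = p + 1/20·F = (-0.9099,-6.8979)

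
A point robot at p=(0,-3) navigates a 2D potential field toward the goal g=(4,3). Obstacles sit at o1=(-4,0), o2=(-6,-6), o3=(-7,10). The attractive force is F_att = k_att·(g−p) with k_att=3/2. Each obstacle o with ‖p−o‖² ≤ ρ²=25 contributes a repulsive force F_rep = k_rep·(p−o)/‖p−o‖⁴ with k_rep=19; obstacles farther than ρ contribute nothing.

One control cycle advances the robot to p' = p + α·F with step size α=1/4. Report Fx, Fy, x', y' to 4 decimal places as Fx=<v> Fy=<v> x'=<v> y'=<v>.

F_att = 3/2·(g−p) = 3/2·(4,6) = (6.0000,9.0000)
o1: d²=25 ≤ ρ²=25; F_rep = 19·(4,-3)/25² = (0.1216,-0.0912)
o2: d²=45 > ρ²=25 → inactive
o3: d²=218 > ρ²=25 → inactive
F = F_att + ΣF_rep = (6.1216,8.9088)
p' = p + 1/4·F = (1.5304,-0.7728)

Fx=6.1216 Fy=8.9088 x'=1.5304 y'=-0.7728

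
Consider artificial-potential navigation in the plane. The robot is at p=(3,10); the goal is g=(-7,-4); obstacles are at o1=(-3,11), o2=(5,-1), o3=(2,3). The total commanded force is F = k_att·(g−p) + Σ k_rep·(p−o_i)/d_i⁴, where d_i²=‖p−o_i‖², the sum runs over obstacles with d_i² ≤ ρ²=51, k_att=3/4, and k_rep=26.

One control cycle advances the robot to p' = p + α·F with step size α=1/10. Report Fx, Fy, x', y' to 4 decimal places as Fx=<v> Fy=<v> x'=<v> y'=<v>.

Fx=-7.3756 Fy=-10.4462 x'=2.2624 y'=8.9554

F_att = 3/4·(g−p) = 3/4·(-10,-14) = (-7.5000,-10.5000)
o1: d²=37 ≤ ρ²=51; F_rep = 26·(6,-1)/37² = (0.1140,-0.0190)
o2: d²=125 > ρ²=51 → inactive
o3: d²=50 ≤ ρ²=51; F_rep = 26·(1,7)/50² = (0.0104,0.0728)
F = F_att + ΣF_rep = (-7.3756,-10.4462)
p' = p + 1/10·F = (2.2624,8.9554)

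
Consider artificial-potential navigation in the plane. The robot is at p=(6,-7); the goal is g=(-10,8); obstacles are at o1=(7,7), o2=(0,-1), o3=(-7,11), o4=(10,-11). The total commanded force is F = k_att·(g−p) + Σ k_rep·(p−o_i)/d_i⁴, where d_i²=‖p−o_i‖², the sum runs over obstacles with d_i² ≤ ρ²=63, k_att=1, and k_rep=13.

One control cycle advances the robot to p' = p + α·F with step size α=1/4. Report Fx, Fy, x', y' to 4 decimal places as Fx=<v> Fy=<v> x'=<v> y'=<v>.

F_att = 1·(g−p) = 1·(-16,15) = (-16.0000,15.0000)
o1: d²=197 > ρ²=63 → inactive
o2: d²=72 > ρ²=63 → inactive
o3: d²=493 > ρ²=63 → inactive
o4: d²=32 ≤ ρ²=63; F_rep = 13·(-4,4)/32² = (-0.0508,0.0508)
F = F_att + ΣF_rep = (-16.0508,15.0508)
p' = p + 1/4·F = (1.9873,-3.2373)

Fx=-16.0508 Fy=15.0508 x'=1.9873 y'=-3.2373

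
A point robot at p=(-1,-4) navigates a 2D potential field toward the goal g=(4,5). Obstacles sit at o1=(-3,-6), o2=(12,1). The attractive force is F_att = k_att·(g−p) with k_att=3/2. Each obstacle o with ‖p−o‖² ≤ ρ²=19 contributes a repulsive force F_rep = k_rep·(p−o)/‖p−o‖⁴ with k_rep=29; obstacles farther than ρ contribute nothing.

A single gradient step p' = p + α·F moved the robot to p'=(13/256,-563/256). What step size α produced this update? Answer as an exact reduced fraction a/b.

F_att = 3/2·(g−p) = 3/2·(5,9) = (7.5000,13.5000)
o1: d²=8 ≤ ρ²=19; F_rep = 29·(2,2)/8² = (0.9062,0.9062)
o2: d²=194 > ρ²=19 → inactive
F = F_att + ΣF_rep = (8.4062,14.4062)
Δp = p'−p = (1.0508,1.8008); α = Δx/Fx = (269/256) / (269/32) = 1/8
check: Δy/Fy = (461/256) / (461/32) = 1/8 ✓

α = 1/8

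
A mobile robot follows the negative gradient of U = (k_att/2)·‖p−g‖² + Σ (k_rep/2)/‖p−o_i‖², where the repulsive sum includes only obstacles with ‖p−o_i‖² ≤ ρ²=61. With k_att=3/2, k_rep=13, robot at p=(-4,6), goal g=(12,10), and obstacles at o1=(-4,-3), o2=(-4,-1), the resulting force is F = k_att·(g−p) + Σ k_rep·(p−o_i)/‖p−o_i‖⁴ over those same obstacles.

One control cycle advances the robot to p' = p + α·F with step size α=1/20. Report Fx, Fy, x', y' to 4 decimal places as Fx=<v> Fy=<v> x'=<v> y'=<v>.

Fx=24.0000 Fy=6.0379 x'=-2.8000 y'=6.3019

F_att = 3/2·(g−p) = 3/2·(16,4) = (24.0000,6.0000)
o1: d²=81 > ρ²=61 → inactive
o2: d²=49 ≤ ρ²=61; F_rep = 13·(0,7)/49² = (0.0000,0.0379)
F = F_att + ΣF_rep = (24.0000,6.0379)
p' = p + 1/20·F = (-2.8000,6.3019)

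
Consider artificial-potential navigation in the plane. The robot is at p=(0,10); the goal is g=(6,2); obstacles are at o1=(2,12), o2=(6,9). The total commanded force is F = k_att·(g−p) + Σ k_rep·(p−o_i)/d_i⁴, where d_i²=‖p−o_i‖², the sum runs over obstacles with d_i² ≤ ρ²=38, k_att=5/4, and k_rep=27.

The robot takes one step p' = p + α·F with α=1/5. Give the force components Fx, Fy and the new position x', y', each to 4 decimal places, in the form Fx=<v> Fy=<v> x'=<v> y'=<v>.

Fx=6.5379 Fy=-10.8240 x'=1.3076 y'=7.8352

F_att = 5/4·(g−p) = 5/4·(6,-8) = (7.5000,-10.0000)
o1: d²=8 ≤ ρ²=38; F_rep = 27·(-2,-2)/8² = (-0.8438,-0.8438)
o2: d²=37 ≤ ρ²=38; F_rep = 27·(-6,1)/37² = (-0.1183,0.0197)
F = F_att + ΣF_rep = (6.5379,-10.8240)
p' = p + 1/5·F = (1.3076,7.8352)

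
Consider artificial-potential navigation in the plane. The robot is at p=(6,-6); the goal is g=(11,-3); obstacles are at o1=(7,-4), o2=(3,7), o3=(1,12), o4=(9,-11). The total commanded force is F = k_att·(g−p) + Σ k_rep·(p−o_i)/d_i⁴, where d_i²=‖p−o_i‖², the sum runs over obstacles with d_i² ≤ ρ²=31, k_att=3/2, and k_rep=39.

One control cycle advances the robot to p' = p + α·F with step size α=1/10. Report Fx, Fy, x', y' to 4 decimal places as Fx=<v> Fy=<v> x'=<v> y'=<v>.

Fx=5.9400 Fy=1.3800 x'=6.5940 y'=-5.8620

F_att = 3/2·(g−p) = 3/2·(5,3) = (7.5000,4.5000)
o1: d²=5 ≤ ρ²=31; F_rep = 39·(-1,-2)/5² = (-1.5600,-3.1200)
o2: d²=178 > ρ²=31 → inactive
o3: d²=349 > ρ²=31 → inactive
o4: d²=34 > ρ²=31 → inactive
F = F_att + ΣF_rep = (5.9400,1.3800)
p' = p + 1/10·F = (6.5940,-5.8620)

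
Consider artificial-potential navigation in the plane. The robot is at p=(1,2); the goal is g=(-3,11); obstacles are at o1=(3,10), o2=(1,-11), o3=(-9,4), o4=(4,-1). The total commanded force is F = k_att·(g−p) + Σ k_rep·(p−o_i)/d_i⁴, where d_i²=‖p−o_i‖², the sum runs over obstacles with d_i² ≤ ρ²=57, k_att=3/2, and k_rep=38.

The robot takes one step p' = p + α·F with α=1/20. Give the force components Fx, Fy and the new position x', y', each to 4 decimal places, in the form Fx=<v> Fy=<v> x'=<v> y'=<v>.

Fx=-6.3519 Fy=13.8519 x'=0.6824 y'=2.6926

F_att = 3/2·(g−p) = 3/2·(-4,9) = (-6.0000,13.5000)
o1: d²=68 > ρ²=57 → inactive
o2: d²=169 > ρ²=57 → inactive
o3: d²=104 > ρ²=57 → inactive
o4: d²=18 ≤ ρ²=57; F_rep = 38·(-3,3)/18² = (-0.3519,0.3519)
F = F_att + ΣF_rep = (-6.3519,13.8519)
p' = p + 1/20·F = (0.6824,2.6926)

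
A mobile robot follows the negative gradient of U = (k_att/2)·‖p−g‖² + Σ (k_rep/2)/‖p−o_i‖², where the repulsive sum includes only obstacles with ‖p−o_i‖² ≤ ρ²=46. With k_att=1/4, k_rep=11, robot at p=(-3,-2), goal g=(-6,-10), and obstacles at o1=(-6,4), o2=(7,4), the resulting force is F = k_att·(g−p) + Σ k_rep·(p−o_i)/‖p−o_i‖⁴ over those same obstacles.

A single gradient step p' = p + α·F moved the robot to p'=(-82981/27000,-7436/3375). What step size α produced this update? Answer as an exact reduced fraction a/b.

α = 1/10

F_att = 1/4·(g−p) = 1/4·(-3,-8) = (-0.7500,-2.0000)
o1: d²=45 ≤ ρ²=46; F_rep = 11·(3,-6)/45² = (0.0163,-0.0326)
o2: d²=136 > ρ²=46 → inactive
F = F_att + ΣF_rep = (-0.7337,-2.0326)
Δp = p'−p = (-0.0734,-0.2033); α = Δx/Fx = (-1981/27000) / (-1981/2700) = 1/10
check: Δy/Fy = (-686/3375) / (-1372/675) = 1/10 ✓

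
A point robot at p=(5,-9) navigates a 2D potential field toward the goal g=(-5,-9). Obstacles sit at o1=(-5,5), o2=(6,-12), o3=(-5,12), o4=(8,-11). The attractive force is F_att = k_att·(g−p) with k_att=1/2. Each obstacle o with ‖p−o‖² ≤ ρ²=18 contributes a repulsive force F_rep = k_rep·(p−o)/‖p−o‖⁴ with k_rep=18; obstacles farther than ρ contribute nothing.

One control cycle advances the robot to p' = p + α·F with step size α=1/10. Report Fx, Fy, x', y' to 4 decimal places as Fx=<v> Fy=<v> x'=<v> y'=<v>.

Fx=-5.4995 Fy=0.7530 x'=4.4500 y'=-8.9247

F_att = 1/2·(g−p) = 1/2·(-10,0) = (-5.0000,0.0000)
o1: d²=296 > ρ²=18 → inactive
o2: d²=10 ≤ ρ²=18; F_rep = 18·(-1,3)/10² = (-0.1800,0.5400)
o3: d²=541 > ρ²=18 → inactive
o4: d²=13 ≤ ρ²=18; F_rep = 18·(-3,2)/13² = (-0.3195,0.2130)
F = F_att + ΣF_rep = (-5.4995,0.7530)
p' = p + 1/10·F = (4.4500,-8.9247)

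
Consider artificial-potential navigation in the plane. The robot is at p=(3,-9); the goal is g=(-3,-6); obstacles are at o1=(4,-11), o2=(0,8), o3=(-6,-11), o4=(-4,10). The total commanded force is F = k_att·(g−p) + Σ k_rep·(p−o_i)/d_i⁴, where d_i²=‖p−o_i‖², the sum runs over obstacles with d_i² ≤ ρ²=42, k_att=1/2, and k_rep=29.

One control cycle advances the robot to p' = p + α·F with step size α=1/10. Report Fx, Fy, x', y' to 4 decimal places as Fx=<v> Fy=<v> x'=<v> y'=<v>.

Fx=-4.1600 Fy=3.8200 x'=2.5840 y'=-8.6180

F_att = 1/2·(g−p) = 1/2·(-6,3) = (-3.0000,1.5000)
o1: d²=5 ≤ ρ²=42; F_rep = 29·(-1,2)/5² = (-1.1600,2.3200)
o2: d²=298 > ρ²=42 → inactive
o3: d²=85 > ρ²=42 → inactive
o4: d²=410 > ρ²=42 → inactive
F = F_att + ΣF_rep = (-4.1600,3.8200)
p' = p + 1/10·F = (2.5840,-8.6180)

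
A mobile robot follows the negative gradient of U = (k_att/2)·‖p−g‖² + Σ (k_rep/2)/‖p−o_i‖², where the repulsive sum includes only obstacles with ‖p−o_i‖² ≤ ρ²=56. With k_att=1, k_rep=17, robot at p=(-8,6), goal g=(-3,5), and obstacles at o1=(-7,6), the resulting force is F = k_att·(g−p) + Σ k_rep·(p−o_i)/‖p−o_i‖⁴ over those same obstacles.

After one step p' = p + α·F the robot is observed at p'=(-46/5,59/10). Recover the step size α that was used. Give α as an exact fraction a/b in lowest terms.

α = 1/10

F_att = 1·(g−p) = 1·(5,-1) = (5.0000,-1.0000)
o1: d²=1 ≤ ρ²=56; F_rep = 17·(-1,0)/1² = (-17.0000,0.0000)
F = F_att + ΣF_rep = (-12.0000,-1.0000)
Δp = p'−p = (-1.2000,-0.1000); α = Δx/Fx = (-6/5) / (-12) = 1/10
check: Δy/Fy = (-1/10) / (-1) = 1/10 ✓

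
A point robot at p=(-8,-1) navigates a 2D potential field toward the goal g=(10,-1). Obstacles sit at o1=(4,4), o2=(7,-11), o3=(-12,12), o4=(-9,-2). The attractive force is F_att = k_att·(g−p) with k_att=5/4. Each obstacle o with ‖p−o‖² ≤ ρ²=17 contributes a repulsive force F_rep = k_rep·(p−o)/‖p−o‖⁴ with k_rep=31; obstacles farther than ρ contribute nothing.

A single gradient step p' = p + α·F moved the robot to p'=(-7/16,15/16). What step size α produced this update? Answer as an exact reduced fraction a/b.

F_att = 5/4·(g−p) = 5/4·(18,0) = (22.5000,0.0000)
o1: d²=169 > ρ²=17 → inactive
o2: d²=325 > ρ²=17 → inactive
o3: d²=185 > ρ²=17 → inactive
o4: d²=2 ≤ ρ²=17; F_rep = 31·(1,1)/2² = (7.7500,7.7500)
F = F_att + ΣF_rep = (30.2500,7.7500)
Δp = p'−p = (7.5625,1.9375); α = Δx/Fx = (121/16) / (121/4) = 1/4
check: Δy/Fy = (31/16) / (31/4) = 1/4 ✓

α = 1/4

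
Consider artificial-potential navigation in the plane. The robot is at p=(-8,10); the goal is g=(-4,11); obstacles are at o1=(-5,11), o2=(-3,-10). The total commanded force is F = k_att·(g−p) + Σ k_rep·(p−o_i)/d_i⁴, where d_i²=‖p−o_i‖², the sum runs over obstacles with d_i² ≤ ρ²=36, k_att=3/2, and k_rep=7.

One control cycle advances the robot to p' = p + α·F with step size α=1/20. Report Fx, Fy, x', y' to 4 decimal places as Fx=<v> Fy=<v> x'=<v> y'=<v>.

Fx=5.7900 Fy=1.4300 x'=-7.7105 y'=10.0715

F_att = 3/2·(g−p) = 3/2·(4,1) = (6.0000,1.5000)
o1: d²=10 ≤ ρ²=36; F_rep = 7·(-3,-1)/10² = (-0.2100,-0.0700)
o2: d²=425 > ρ²=36 → inactive
F = F_att + ΣF_rep = (5.7900,1.4300)
p' = p + 1/20·F = (-7.7105,10.0715)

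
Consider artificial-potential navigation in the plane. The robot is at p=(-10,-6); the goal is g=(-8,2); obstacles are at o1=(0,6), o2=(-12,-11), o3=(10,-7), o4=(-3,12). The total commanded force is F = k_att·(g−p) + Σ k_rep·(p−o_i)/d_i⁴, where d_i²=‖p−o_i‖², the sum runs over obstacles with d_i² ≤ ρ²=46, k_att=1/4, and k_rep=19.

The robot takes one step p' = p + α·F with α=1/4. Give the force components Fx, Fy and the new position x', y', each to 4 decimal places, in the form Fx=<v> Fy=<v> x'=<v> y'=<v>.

F_att = 1/4·(g−p) = 1/4·(2,8) = (0.5000,2.0000)
o1: d²=244 > ρ²=46 → inactive
o2: d²=29 ≤ ρ²=46; F_rep = 19·(2,5)/29² = (0.0452,0.1130)
o3: d²=401 > ρ²=46 → inactive
o4: d²=373 > ρ²=46 → inactive
F = F_att + ΣF_rep = (0.5452,2.1130)
p' = p + 1/4·F = (-9.8637,-5.4718)

Fx=0.5452 Fy=2.1130 x'=-9.8637 y'=-5.4718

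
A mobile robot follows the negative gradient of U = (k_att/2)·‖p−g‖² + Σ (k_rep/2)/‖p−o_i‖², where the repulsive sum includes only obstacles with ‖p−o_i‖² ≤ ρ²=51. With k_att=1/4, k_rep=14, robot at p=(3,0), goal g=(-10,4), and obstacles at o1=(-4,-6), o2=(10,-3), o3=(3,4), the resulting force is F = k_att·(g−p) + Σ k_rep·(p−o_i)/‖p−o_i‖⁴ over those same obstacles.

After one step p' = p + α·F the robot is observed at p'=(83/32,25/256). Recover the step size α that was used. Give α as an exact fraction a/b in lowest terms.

F_att = 1/4·(g−p) = 1/4·(-13,4) = (-3.2500,1.0000)
o1: d²=85 > ρ²=51 → inactive
o2: d²=58 > ρ²=51 → inactive
o3: d²=16 ≤ ρ²=51; F_rep = 14·(0,-4)/16² = (0.0000,-0.2188)
F = F_att + ΣF_rep = (-3.2500,0.7812)
Δp = p'−p = (-0.4062,0.0977); α = Δx/Fx = (-13/32) / (-13/4) = 1/8
check: Δy/Fy = (25/256) / (25/32) = 1/8 ✓

α = 1/8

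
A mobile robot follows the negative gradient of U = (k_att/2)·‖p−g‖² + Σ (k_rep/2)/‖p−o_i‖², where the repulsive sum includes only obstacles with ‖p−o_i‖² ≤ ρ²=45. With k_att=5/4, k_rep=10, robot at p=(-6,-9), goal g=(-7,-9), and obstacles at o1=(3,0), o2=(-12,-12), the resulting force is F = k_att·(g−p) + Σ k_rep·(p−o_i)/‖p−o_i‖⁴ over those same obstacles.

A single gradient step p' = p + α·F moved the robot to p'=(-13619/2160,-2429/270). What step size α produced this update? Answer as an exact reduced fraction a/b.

α = 1/4

F_att = 5/4·(g−p) = 5/4·(-1,0) = (-1.2500,0.0000)
o1: d²=162 > ρ²=45 → inactive
o2: d²=45 ≤ ρ²=45; F_rep = 10·(6,3)/45² = (0.0296,0.0148)
F = F_att + ΣF_rep = (-1.2204,0.0148)
Δp = p'−p = (-0.3051,0.0037); α = Δx/Fx = (-659/2160) / (-659/540) = 1/4
check: Δy/Fy = (1/270) / (2/135) = 1/4 ✓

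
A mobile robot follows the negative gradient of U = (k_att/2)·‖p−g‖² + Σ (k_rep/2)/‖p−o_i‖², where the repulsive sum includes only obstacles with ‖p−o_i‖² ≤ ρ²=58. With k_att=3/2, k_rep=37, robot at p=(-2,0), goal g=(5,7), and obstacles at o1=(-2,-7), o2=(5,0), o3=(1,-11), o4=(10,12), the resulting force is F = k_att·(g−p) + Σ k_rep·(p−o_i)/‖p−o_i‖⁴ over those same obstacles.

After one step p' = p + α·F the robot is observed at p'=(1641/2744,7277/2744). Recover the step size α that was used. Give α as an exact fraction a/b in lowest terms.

α = 1/4

F_att = 3/2·(g−p) = 3/2·(7,7) = (10.5000,10.5000)
o1: d²=49 ≤ ρ²=58; F_rep = 37·(0,7)/49² = (0.0000,0.1079)
o2: d²=49 ≤ ρ²=58; F_rep = 37·(-7,0)/49² = (-0.1079,0.0000)
o3: d²=130 > ρ²=58 → inactive
o4: d²=288 > ρ²=58 → inactive
F = F_att + ΣF_rep = (10.3921,10.6079)
Δp = p'−p = (2.5980,2.6520); α = Δx/Fx = (7129/2744) / (7129/686) = 1/4
check: Δy/Fy = (7277/2744) / (7277/686) = 1/4 ✓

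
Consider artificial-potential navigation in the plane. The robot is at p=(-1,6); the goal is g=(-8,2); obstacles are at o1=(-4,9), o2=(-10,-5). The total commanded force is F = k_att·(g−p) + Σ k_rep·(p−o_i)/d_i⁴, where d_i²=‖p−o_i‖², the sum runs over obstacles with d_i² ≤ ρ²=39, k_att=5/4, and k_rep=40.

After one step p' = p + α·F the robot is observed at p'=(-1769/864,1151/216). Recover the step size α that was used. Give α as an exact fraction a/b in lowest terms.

α = 1/8

F_att = 5/4·(g−p) = 5/4·(-7,-4) = (-8.7500,-5.0000)
o1: d²=18 ≤ ρ²=39; F_rep = 40·(3,-3)/18² = (0.3704,-0.3704)
o2: d²=202 > ρ²=39 → inactive
F = F_att + ΣF_rep = (-8.3796,-5.3704)
Δp = p'−p = (-1.0475,-0.6713); α = Δx/Fx = (-905/864) / (-905/108) = 1/8
check: Δy/Fy = (-145/216) / (-145/27) = 1/8 ✓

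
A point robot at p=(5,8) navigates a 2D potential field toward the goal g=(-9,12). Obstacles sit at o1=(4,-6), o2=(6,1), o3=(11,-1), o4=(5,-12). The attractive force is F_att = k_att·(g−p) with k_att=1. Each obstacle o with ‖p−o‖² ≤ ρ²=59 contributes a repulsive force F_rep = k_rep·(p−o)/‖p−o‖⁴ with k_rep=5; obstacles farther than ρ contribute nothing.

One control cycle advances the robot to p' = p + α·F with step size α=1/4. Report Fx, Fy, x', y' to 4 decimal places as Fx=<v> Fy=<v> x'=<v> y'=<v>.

Fx=-14.0020 Fy=4.0140 x'=1.4995 y'=9.0035

F_att = 1·(g−p) = 1·(-14,4) = (-14.0000,4.0000)
o1: d²=197 > ρ²=59 → inactive
o2: d²=50 ≤ ρ²=59; F_rep = 5·(-1,7)/50² = (-0.0020,0.0140)
o3: d²=117 > ρ²=59 → inactive
o4: d²=400 > ρ²=59 → inactive
F = F_att + ΣF_rep = (-14.0020,4.0140)
p' = p + 1/4·F = (1.4995,9.0035)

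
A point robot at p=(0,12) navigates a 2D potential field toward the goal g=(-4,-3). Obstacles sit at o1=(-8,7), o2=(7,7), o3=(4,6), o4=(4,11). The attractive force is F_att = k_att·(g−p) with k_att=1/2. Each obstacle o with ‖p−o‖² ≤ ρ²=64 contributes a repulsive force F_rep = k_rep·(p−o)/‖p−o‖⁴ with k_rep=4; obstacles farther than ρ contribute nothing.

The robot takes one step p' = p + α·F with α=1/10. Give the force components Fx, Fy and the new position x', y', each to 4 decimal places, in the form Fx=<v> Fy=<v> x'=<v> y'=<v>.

Fx=-2.0613 Fy=-7.4773 x'=-0.2061 y'=11.2523

F_att = 1/2·(g−p) = 1/2·(-4,-15) = (-2.0000,-7.5000)
o1: d²=89 > ρ²=64 → inactive
o2: d²=74 > ρ²=64 → inactive
o3: d²=52 ≤ ρ²=64; F_rep = 4·(-4,6)/52² = (-0.0059,0.0089)
o4: d²=17 ≤ ρ²=64; F_rep = 4·(-4,1)/17² = (-0.0554,0.0138)
F = F_att + ΣF_rep = (-2.0613,-7.4773)
p' = p + 1/10·F = (-0.2061,11.2523)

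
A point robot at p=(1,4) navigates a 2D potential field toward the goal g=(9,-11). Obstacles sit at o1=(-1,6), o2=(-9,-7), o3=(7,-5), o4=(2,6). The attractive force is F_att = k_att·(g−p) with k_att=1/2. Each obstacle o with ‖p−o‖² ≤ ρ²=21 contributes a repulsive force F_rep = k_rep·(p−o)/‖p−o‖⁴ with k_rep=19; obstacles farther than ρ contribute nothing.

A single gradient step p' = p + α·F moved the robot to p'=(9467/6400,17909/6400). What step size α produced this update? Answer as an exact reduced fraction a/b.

F_att = 1/2·(g−p) = 1/2·(8,-15) = (4.0000,-7.5000)
o1: d²=8 ≤ ρ²=21; F_rep = 19·(2,-2)/8² = (0.5938,-0.5938)
o2: d²=221 > ρ²=21 → inactive
o3: d²=117 > ρ²=21 → inactive
o4: d²=5 ≤ ρ²=21; F_rep = 19·(-1,-2)/5² = (-0.7600,-1.5200)
F = F_att + ΣF_rep = (3.8338,-9.6137)
Δp = p'−p = (0.4792,-1.2017); α = Δx/Fx = (3067/6400) / (3067/800) = 1/8
check: Δy/Fy = (-7691/6400) / (-7691/800) = 1/8 ✓

α = 1/8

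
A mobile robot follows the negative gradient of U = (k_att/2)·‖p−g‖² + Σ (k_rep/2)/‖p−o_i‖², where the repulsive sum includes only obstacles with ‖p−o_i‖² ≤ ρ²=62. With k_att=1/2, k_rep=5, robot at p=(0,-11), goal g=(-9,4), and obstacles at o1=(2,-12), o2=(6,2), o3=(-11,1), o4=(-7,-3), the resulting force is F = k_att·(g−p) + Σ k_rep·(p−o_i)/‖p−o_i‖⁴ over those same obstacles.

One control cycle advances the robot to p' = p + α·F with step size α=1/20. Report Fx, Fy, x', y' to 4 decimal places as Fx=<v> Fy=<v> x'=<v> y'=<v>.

Fx=-4.9000 Fy=7.7000 x'=-0.2450 y'=-10.6150

F_att = 1/2·(g−p) = 1/2·(-9,15) = (-4.5000,7.5000)
o1: d²=5 ≤ ρ²=62; F_rep = 5·(-2,1)/5² = (-0.4000,0.2000)
o2: d²=205 > ρ²=62 → inactive
o3: d²=265 > ρ²=62 → inactive
o4: d²=113 > ρ²=62 → inactive
F = F_att + ΣF_rep = (-4.9000,7.7000)
p' = p + 1/20·F = (-0.2450,-10.6150)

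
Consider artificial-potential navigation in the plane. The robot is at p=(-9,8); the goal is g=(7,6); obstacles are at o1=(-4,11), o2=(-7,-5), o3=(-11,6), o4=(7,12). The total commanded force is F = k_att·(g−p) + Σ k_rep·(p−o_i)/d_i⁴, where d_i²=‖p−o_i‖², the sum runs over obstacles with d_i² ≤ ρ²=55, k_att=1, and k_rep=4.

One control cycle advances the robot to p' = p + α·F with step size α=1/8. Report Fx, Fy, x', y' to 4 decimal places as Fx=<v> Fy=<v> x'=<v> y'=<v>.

Fx=16.1077 Fy=-1.8854 x'=-6.9865 y'=7.7643

F_att = 1·(g−p) = 1·(16,-2) = (16.0000,-2.0000)
o1: d²=34 ≤ ρ²=55; F_rep = 4·(-5,-3)/34² = (-0.0173,-0.0104)
o2: d²=173 > ρ²=55 → inactive
o3: d²=8 ≤ ρ²=55; F_rep = 4·(2,2)/8² = (0.1250,0.1250)
o4: d²=272 > ρ²=55 → inactive
F = F_att + ΣF_rep = (16.1077,-1.8854)
p' = p + 1/8·F = (-6.9865,7.7643)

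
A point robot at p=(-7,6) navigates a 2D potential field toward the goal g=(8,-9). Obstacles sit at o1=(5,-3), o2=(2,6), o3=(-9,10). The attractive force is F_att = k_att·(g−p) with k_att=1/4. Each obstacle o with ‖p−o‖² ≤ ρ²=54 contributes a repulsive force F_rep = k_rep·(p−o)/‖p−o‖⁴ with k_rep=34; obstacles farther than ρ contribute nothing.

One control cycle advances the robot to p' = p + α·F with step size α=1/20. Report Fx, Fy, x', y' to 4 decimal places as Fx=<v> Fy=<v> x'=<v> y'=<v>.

F_att = 1/4·(g−p) = 1/4·(15,-15) = (3.7500,-3.7500)
o1: d²=225 > ρ²=54 → inactive
o2: d²=81 > ρ²=54 → inactive
o3: d²=20 ≤ ρ²=54; F_rep = 34·(2,-4)/20² = (0.1700,-0.3400)
F = F_att + ΣF_rep = (3.9200,-4.0900)
p' = p + 1/20·F = (-6.8040,5.7955)

Fx=3.9200 Fy=-4.0900 x'=-6.8040 y'=5.7955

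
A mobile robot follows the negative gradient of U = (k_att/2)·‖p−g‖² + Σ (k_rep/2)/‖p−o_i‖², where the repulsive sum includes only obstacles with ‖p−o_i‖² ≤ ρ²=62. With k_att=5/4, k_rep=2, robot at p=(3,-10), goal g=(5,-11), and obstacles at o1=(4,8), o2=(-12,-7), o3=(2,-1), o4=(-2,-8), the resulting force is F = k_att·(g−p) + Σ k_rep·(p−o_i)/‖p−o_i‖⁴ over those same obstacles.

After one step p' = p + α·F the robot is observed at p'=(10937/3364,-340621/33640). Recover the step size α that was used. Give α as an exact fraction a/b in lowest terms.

α = 1/10

F_att = 5/4·(g−p) = 5/4·(2,-1) = (2.5000,-1.2500)
o1: d²=325 > ρ²=62 → inactive
o2: d²=234 > ρ²=62 → inactive
o3: d²=82 > ρ²=62 → inactive
o4: d²=29 ≤ ρ²=62; F_rep = 2·(5,-2)/29² = (0.0119,-0.0048)
F = F_att + ΣF_rep = (2.5119,-1.2548)
Δp = p'−p = (0.2512,-0.1255); α = Δx/Fx = (845/3364) / (4225/1682) = 1/10
check: Δy/Fy = (-4221/33640) / (-4221/3364) = 1/10 ✓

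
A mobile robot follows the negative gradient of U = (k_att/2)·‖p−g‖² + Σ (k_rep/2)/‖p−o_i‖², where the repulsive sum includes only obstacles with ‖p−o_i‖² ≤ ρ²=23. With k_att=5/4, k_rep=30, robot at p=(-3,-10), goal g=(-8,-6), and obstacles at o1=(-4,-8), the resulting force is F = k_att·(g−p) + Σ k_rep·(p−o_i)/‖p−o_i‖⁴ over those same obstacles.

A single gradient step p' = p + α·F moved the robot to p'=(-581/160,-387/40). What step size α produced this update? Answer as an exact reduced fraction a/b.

α = 1/8

F_att = 5/4·(g−p) = 5/4·(-5,4) = (-6.2500,5.0000)
o1: d²=5 ≤ ρ²=23; F_rep = 30·(1,-2)/5² = (1.2000,-2.4000)
F = F_att + ΣF_rep = (-5.0500,2.6000)
Δp = p'−p = (-0.6312,0.3250); α = Δx/Fx = (-101/160) / (-101/20) = 1/8
check: Δy/Fy = (13/40) / (13/5) = 1/8 ✓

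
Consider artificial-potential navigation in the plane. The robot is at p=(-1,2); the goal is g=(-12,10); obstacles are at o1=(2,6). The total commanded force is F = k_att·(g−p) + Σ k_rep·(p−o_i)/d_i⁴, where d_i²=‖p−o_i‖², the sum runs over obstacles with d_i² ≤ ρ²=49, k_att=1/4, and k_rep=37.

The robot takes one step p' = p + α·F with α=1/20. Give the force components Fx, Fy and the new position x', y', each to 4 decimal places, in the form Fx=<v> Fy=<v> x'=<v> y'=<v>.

Fx=-2.9276 Fy=1.7632 x'=-1.1464 y'=2.0882

F_att = 1/4·(g−p) = 1/4·(-11,8) = (-2.7500,2.0000)
o1: d²=25 ≤ ρ²=49; F_rep = 37·(-3,-4)/25² = (-0.1776,-0.2368)
F = F_att + ΣF_rep = (-2.9276,1.7632)
p' = p + 1/20·F = (-1.1464,2.0882)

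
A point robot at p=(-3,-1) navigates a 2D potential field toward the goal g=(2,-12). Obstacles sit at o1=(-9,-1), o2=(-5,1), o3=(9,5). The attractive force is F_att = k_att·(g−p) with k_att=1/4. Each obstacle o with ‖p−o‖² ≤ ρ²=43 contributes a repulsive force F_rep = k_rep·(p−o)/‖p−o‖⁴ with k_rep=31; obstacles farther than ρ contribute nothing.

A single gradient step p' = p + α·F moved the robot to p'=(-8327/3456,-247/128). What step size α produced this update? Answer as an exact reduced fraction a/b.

α = 1/4

F_att = 1/4·(g−p) = 1/4·(5,-11) = (1.2500,-2.7500)
o1: d²=36 ≤ ρ²=43; F_rep = 31·(6,0)/36² = (0.1435,0.0000)
o2: d²=8 ≤ ρ²=43; F_rep = 31·(2,-2)/8² = (0.9688,-0.9688)
o3: d²=180 > ρ²=43 → inactive
F = F_att + ΣF_rep = (2.3623,-3.7188)
Δp = p'−p = (0.5906,-0.9297); α = Δx/Fx = (2041/3456) / (2041/864) = 1/4
check: Δy/Fy = (-119/128) / (-119/32) = 1/4 ✓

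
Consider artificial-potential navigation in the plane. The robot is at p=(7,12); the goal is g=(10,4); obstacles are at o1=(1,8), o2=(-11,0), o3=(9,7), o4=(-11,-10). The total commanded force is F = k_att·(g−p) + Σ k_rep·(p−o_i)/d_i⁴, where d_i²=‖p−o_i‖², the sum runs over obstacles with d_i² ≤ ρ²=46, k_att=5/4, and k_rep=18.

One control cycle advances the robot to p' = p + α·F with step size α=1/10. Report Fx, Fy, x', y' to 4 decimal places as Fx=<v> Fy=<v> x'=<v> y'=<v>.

Fx=3.7072 Fy=-9.8930 x'=7.3707 y'=11.0107

F_att = 5/4·(g−p) = 5/4·(3,-8) = (3.7500,-10.0000)
o1: d²=52 > ρ²=46 → inactive
o2: d²=468 > ρ²=46 → inactive
o3: d²=29 ≤ ρ²=46; F_rep = 18·(-2,5)/29² = (-0.0428,0.1070)
o4: d²=808 > ρ²=46 → inactive
F = F_att + ΣF_rep = (3.7072,-9.8930)
p' = p + 1/10·F = (7.3707,11.0107)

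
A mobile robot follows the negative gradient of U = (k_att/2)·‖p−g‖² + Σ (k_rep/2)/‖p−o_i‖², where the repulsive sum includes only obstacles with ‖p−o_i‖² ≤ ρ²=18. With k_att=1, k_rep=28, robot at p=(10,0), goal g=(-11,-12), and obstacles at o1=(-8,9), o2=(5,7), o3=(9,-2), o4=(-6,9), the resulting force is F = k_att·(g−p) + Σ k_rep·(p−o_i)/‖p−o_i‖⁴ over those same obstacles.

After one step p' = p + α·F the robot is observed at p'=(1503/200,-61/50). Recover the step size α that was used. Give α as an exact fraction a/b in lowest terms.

α = 1/8

F_att = 1·(g−p) = 1·(-21,-12) = (-21.0000,-12.0000)
o1: d²=405 > ρ²=18 → inactive
o2: d²=74 > ρ²=18 → inactive
o3: d²=5 ≤ ρ²=18; F_rep = 28·(1,2)/5² = (1.1200,2.2400)
o4: d²=337 > ρ²=18 → inactive
F = F_att + ΣF_rep = (-19.8800,-9.7600)
Δp = p'−p = (-2.4850,-1.2200); α = Δx/Fx = (-497/200) / (-497/25) = 1/8
check: Δy/Fy = (-61/50) / (-244/25) = 1/8 ✓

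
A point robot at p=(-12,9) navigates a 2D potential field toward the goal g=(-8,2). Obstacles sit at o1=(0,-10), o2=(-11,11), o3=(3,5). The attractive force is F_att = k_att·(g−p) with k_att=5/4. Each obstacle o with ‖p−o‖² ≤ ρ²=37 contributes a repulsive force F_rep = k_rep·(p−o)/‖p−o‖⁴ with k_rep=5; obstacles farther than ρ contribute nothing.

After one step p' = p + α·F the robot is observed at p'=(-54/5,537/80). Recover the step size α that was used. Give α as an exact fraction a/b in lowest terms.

F_att = 5/4·(g−p) = 5/4·(4,-7) = (5.0000,-8.7500)
o1: d²=505 > ρ²=37 → inactive
o2: d²=5 ≤ ρ²=37; F_rep = 5·(-1,-2)/5² = (-0.2000,-0.4000)
o3: d²=241 > ρ²=37 → inactive
F = F_att + ΣF_rep = (4.8000,-9.1500)
Δp = p'−p = (1.2000,-2.2875); α = Δx/Fx = (6/5) / (24/5) = 1/4
check: Δy/Fy = (-183/80) / (-183/20) = 1/4 ✓

α = 1/4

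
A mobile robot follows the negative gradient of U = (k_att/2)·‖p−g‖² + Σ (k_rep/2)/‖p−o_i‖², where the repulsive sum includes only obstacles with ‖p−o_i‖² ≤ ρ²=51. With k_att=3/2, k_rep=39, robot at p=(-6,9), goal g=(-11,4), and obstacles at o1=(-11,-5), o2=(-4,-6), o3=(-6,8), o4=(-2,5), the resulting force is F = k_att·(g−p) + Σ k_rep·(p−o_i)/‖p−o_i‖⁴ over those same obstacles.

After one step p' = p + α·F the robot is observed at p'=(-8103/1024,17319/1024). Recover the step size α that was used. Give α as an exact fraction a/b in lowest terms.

α = 1/4

F_att = 3/2·(g−p) = 3/2·(-5,-5) = (-7.5000,-7.5000)
o1: d²=221 > ρ²=51 → inactive
o2: d²=229 > ρ²=51 → inactive
o3: d²=1 ≤ ρ²=51; F_rep = 39·(0,1)/1² = (0.0000,39.0000)
o4: d²=32 ≤ ρ²=51; F_rep = 39·(-4,4)/32² = (-0.1523,0.1523)
F = F_att + ΣF_rep = (-7.6523,31.6523)
Δp = p'−p = (-1.9131,7.9131); α = Δx/Fx = (-1959/1024) / (-1959/256) = 1/4
check: Δy/Fy = (8103/1024) / (8103/256) = 1/4 ✓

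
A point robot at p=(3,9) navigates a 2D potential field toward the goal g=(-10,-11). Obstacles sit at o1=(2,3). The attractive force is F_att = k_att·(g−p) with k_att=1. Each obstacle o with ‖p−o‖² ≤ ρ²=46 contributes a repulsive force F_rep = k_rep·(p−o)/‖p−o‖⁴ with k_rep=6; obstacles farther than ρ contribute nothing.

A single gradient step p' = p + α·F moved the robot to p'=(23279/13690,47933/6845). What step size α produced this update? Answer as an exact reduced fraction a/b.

F_att = 1·(g−p) = 1·(-13,-20) = (-13.0000,-20.0000)
o1: d²=37 ≤ ρ²=46; F_rep = 6·(1,6)/37² = (0.0044,0.0263)
F = F_att + ΣF_rep = (-12.9956,-19.9737)
Δp = p'−p = (-1.2996,-1.9974); α = Δx/Fx = (-17791/13690) / (-17791/1369) = 1/10
check: Δy/Fy = (-13672/6845) / (-27344/1369) = 1/10 ✓

α = 1/10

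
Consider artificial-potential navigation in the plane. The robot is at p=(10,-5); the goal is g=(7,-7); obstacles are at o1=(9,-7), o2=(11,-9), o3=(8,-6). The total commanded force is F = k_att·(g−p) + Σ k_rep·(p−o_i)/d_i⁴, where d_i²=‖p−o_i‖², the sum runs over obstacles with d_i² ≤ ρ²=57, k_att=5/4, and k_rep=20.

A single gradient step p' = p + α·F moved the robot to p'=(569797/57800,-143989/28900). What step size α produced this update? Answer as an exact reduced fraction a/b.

F_att = 5/4·(g−p) = 5/4·(-3,-2) = (-3.7500,-2.5000)
o1: d²=5 ≤ ρ²=57; F_rep = 20·(1,2)/5² = (0.8000,1.6000)
o2: d²=17 ≤ ρ²=57; F_rep = 20·(-1,4)/17² = (-0.0692,0.2768)
o3: d²=5 ≤ ρ²=57; F_rep = 20·(2,1)/5² = (1.6000,0.8000)
F = F_att + ΣF_rep = (-1.4192,0.1768)
Δp = p'−p = (-0.1419,0.0177); α = Δx/Fx = (-8203/57800) / (-8203/5780) = 1/10
check: Δy/Fy = (511/28900) / (511/2890) = 1/10 ✓

α = 1/10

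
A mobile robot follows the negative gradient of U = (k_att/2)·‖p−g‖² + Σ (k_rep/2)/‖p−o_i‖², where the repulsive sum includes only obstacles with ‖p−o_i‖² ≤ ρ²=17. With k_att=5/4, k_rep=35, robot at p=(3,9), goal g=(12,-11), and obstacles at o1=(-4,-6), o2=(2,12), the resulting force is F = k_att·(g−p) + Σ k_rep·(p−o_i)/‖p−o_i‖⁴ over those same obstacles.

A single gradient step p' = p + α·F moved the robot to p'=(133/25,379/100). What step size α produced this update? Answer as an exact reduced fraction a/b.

F_att = 5/4·(g−p) = 5/4·(9,-20) = (11.2500,-25.0000)
o1: d²=274 > ρ²=17 → inactive
o2: d²=10 ≤ ρ²=17; F_rep = 35·(1,-3)/10² = (0.3500,-1.0500)
F = F_att + ΣF_rep = (11.6000,-26.0500)
Δp = p'−p = (2.3200,-5.2100); α = Δx/Fx = (58/25) / (58/5) = 1/5
check: Δy/Fy = (-521/100) / (-521/20) = 1/5 ✓

α = 1/5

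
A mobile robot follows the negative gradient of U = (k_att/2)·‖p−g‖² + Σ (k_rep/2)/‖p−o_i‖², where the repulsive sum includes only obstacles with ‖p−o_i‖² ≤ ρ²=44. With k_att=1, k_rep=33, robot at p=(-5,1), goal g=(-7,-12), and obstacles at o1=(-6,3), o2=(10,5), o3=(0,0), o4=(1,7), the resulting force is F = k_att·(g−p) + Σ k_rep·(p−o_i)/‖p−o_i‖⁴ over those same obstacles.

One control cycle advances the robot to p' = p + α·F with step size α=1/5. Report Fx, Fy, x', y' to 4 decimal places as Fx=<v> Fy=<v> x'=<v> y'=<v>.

Fx=-0.9241 Fy=-15.5912 x'=-5.1848 y'=-2.1182

F_att = 1·(g−p) = 1·(-2,-13) = (-2.0000,-13.0000)
o1: d²=5 ≤ ρ²=44; F_rep = 33·(1,-2)/5² = (1.3200,-2.6400)
o2: d²=241 > ρ²=44 → inactive
o3: d²=26 ≤ ρ²=44; F_rep = 33·(-5,1)/26² = (-0.2441,0.0488)
o4: d²=72 > ρ²=44 → inactive
F = F_att + ΣF_rep = (-0.9241,-15.5912)
p' = p + 1/5·F = (-5.1848,-2.1182)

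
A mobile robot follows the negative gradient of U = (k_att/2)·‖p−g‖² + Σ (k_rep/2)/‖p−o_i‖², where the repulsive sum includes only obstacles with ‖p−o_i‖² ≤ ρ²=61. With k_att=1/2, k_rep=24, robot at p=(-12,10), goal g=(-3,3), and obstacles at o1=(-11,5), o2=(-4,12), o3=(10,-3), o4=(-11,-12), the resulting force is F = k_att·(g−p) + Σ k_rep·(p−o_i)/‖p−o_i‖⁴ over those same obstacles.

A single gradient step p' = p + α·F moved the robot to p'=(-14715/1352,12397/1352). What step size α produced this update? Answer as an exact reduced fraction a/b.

α = 1/4

F_att = 1/2·(g−p) = 1/2·(9,-7) = (4.5000,-3.5000)
o1: d²=26 ≤ ρ²=61; F_rep = 24·(-1,5)/26² = (-0.0355,0.1775)
o2: d²=68 > ρ²=61 → inactive
o3: d²=653 > ρ²=61 → inactive
o4: d²=485 > ρ²=61 → inactive
F = F_att + ΣF_rep = (4.4645,-3.3225)
Δp = p'−p = (1.1161,-0.8306); α = Δx/Fx = (1509/1352) / (1509/338) = 1/4
check: Δy/Fy = (-1123/1352) / (-1123/338) = 1/4 ✓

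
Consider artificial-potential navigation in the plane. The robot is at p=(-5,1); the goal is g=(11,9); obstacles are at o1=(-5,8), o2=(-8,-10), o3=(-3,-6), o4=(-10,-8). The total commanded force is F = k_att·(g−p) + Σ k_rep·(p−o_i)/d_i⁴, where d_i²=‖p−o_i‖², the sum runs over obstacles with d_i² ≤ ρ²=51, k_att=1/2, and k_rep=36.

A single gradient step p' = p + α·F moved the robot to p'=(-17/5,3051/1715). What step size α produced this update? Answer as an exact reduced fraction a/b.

α = 1/5

F_att = 1/2·(g−p) = 1/2·(16,8) = (8.0000,4.0000)
o1: d²=49 ≤ ρ²=51; F_rep = 36·(0,-7)/49² = (0.0000,-0.1050)
o2: d²=130 > ρ²=51 → inactive
o3: d²=53 > ρ²=51 → inactive
o4: d²=106 > ρ²=51 → inactive
F = F_att + ΣF_rep = (8.0000,3.8950)
Δp = p'−p = (1.6000,0.7790); α = Δx/Fx = (8/5) / (8) = 1/5
check: Δy/Fy = (1336/1715) / (1336/343) = 1/5 ✓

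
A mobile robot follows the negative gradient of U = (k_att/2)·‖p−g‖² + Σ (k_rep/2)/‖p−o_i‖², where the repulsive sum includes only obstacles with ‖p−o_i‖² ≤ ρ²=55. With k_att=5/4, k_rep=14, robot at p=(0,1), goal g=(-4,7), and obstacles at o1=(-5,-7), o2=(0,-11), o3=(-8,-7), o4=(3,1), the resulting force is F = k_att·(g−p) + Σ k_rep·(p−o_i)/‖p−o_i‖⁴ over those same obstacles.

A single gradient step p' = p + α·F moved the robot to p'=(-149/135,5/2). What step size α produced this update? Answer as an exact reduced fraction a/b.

α = 1/5

F_att = 5/4·(g−p) = 5/4·(-4,6) = (-5.0000,7.5000)
o1: d²=89 > ρ²=55 → inactive
o2: d²=144 > ρ²=55 → inactive
o3: d²=128 > ρ²=55 → inactive
o4: d²=9 ≤ ρ²=55; F_rep = 14·(-3,0)/9² = (-0.5185,0.0000)
F = F_att + ΣF_rep = (-5.5185,7.5000)
Δp = p'−p = (-1.1037,1.5000); α = Δx/Fx = (-149/135) / (-149/27) = 1/5
check: Δy/Fy = (3/2) / (15/2) = 1/5 ✓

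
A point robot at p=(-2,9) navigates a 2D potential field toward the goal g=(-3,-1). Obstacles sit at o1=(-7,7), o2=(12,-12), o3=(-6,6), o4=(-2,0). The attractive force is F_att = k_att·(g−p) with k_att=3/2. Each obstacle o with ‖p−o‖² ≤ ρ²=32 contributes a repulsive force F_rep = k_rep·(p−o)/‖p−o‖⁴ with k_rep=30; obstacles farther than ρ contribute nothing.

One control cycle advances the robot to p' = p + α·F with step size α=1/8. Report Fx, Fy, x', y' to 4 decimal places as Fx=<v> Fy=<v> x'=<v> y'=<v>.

Fx=-1.1296 Fy=-14.7847 x'=-2.1412 y'=7.1519

F_att = 3/2·(g−p) = 3/2·(-1,-10) = (-1.5000,-15.0000)
o1: d²=29 ≤ ρ²=32; F_rep = 30·(5,2)/29² = (0.1784,0.0713)
o2: d²=637 > ρ²=32 → inactive
o3: d²=25 ≤ ρ²=32; F_rep = 30·(4,3)/25² = (0.1920,0.1440)
o4: d²=81 > ρ²=32 → inactive
F = F_att + ΣF_rep = (-1.1296,-14.7847)
p' = p + 1/8·F = (-2.1412,7.1519)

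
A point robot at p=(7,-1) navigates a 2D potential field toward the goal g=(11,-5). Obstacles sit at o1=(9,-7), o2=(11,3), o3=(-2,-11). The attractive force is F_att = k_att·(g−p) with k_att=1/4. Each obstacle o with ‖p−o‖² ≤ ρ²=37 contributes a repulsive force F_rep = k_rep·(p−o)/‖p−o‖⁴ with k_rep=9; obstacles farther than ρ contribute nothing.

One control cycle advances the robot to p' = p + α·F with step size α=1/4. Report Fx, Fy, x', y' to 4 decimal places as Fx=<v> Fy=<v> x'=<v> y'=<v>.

F_att = 1/4·(g−p) = 1/4·(4,-4) = (1.0000,-1.0000)
o1: d²=40 > ρ²=37 → inactive
o2: d²=32 ≤ ρ²=37; F_rep = 9·(-4,-4)/32² = (-0.0352,-0.0352)
o3: d²=181 > ρ²=37 → inactive
F = F_att + ΣF_rep = (0.9648,-1.0352)
p' = p + 1/4·F = (7.2412,-1.2588)

Fx=0.9648 Fy=-1.0352 x'=7.2412 y'=-1.2588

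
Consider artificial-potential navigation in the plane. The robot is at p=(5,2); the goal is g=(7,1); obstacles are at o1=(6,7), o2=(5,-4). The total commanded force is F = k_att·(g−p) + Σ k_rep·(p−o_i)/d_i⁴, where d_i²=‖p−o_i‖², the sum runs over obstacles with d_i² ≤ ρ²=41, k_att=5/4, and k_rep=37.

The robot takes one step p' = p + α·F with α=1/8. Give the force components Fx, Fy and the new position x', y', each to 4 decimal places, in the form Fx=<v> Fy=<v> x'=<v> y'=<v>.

F_att = 5/4·(g−p) = 5/4·(2,-1) = (2.5000,-1.2500)
o1: d²=26 ≤ ρ²=41; F_rep = 37·(-1,-5)/26² = (-0.0547,-0.2737)
o2: d²=36 ≤ ρ²=41; F_rep = 37·(0,6)/36² = (0.0000,0.1713)
F = F_att + ΣF_rep = (2.4453,-1.3524)
p' = p + 1/8·F = (5.3057,1.8310)

Fx=2.4453 Fy=-1.3524 x'=5.3057 y'=1.8310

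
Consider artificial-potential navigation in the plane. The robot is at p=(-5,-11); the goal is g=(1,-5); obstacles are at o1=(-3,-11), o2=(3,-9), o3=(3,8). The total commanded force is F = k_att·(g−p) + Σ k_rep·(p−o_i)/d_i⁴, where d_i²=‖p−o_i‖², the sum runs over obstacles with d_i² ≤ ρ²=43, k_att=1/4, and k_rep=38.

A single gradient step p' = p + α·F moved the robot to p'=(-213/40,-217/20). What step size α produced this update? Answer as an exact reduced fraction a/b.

F_att = 1/4·(g−p) = 1/4·(6,6) = (1.5000,1.5000)
o1: d²=4 ≤ ρ²=43; F_rep = 38·(-2,0)/4² = (-4.7500,0.0000)
o2: d²=68 > ρ²=43 → inactive
o3: d²=425 > ρ²=43 → inactive
F = F_att + ΣF_rep = (-3.2500,1.5000)
Δp = p'−p = (-0.3250,0.1500); α = Δx/Fx = (-13/40) / (-13/4) = 1/10
check: Δy/Fy = (3/20) / (3/2) = 1/10 ✓

α = 1/10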